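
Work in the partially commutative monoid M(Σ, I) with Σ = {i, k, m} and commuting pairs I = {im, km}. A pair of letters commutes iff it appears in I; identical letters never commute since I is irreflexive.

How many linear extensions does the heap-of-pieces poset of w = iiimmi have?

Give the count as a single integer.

15

drop 0:i onto floor
drop 1:i onto {0:i}
drop 2:i onto {1:i}
drop 3:m onto floor
drop 4:m onto {3:m}
drop 5:i onto {2:i}
ground layer = {0:i, 3:m}
drop-orders for the pieces not yet dropped (sum over which currently-grounded one goes next):
  1 to go: {4} 1  {5} 1
  2 to go: {2,5} 1  {3,4} 1  {4,5} 2
  3 to go: {1,2,5} 1  {2,4,5} 3  {3,4,5} 3
  4 to go: {0,1,2,5} 1  {1,2,4,5} 4  {2,3,4,5} 6
  if 0:i drops first: 10 orders
  if 3:m drops first: 5 orders
heap linearizations: 15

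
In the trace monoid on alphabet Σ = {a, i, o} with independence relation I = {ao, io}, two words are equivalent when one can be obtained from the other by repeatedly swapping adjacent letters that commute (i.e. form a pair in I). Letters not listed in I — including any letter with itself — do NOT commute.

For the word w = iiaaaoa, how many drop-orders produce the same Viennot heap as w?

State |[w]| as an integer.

piece 0:i — minimal
piece 1:i rests on {0:i}
piece 2:a rests on {1:i}
piece 3:a rests on {2:a}
piece 4:a rests on {3:a}
piece 5:o — minimal
piece 6:a rests on {4:a}
minimal pieces: {0:i, 5:o}
ways to finish when only these pieces remain (= sum over removing one remaining piece with nothing left below it):
  1 left: {5}→1  {6}→1
  2 left: {4,6}→1  {5,6}→2
  3 left: {3,4,6}→1  {4,5,6}→3
  4 left: {2,3,4,6}→1  {3,4,5,6}→4
  5 left: {1,2,3,4,6}→1  {2,3,4,5,6}→5
  placing 0:i first → 6 extensions
  placing 5:o first → 1 extensions
total linear extensions = 7

7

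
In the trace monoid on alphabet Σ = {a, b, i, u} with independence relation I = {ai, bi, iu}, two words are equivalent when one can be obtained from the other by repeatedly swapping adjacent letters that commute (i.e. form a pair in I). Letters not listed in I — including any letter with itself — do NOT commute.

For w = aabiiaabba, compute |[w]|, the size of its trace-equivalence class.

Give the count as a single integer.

0(a) covers ∅
1(a) covers 0:a
2(b) covers 1:a
3(i) covers ∅
4(i) covers 3:i
5(a) covers 2:b
6(a) covers 5:a
7(b) covers 6:a
8(b) covers 7:b
9(a) covers 8:b
floor of heap: 0:a, 3:i
completions by unplaced set U, small U first (add the entries for U minus each lowest piece of U):
  |U|=1: {4}:1  {9}:1
  |U|=2: {3,4}:1  {4,9}:2  {8,9}:1
  |U|=3: {3,4,9}:3  {4,8,9}:3  {7,8,9}:1
  |U|=4: {3,4,8,9}:6  {4,7,8,9}:4  {6,7,8,9}:1
  |U|=5: {3,4,7,8,9}:10  {4,6,7,8,9}:5  {5,6,7,8,9}:1
  |U|=6: {2,5,6,7,8,9}:1  {3,4,6,7,8,9}:15  {4,5,6,7,8,9}:6
  |U|=7: {1,2,5,6,7,8,9}:1  {2,4,5,6,7,8,9}:7  {3,4,5,6,7,8,9}:21
  |U|=8: {0,1,2,5,6,7,8,9}:1  {1,2,4,5,6,7,8,9}:8  {2,3,4,5,6,7,8,9}:28
  start at 0(a): 36
  start at 3(i): 9
sum over floor = 45

45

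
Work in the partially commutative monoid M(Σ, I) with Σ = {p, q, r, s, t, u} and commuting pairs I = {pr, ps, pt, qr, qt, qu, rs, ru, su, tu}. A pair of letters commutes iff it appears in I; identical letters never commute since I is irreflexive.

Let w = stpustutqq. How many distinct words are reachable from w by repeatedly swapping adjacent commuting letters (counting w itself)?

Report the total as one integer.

piece 0:s — minimal
piece 1:t rests on {0:s}
piece 2:p — minimal
piece 3:u rests on {2:p}
piece 4:s rests on {1:t}
piece 5:t rests on {4:s}
piece 6:u rests on {3:u}
piece 7:t rests on {5:t}
piece 8:q rests on {2:p, 4:s}
piece 9:q rests on {8:q}
minimal pieces: {0:s, 2:p}
ways to finish when only these pieces remain (= sum over removing one remaining piece with nothing left below it):
  1 left: {6}→1  {7}→1  {9}→1
  2 left: {3,6}→1  {5,7}→1  {6,7}→2  {6,9}→2  {7,9}→2  {8,9}→1
  3 left: {3,6,7}→3  {3,6,9}→3  {5,6,7}→3  {5,7,9}→3  {6,7,9}→6  {6,8,9}→3  {7,8,9}→3
  4 left: {3,5,6,7}→6  {3,6,7,9}→12  {3,6,8,9}→6  {5,6,7,9}→12  {5,7,8,9}→6  {6,7,8,9}→12
  5 left: {2,3,6,8,9}→6  {3,5,6,7,9}→30  {3,6,7,8,9}→30  {4,5,7,8,9}→6  {5,6,7,8,9}→30
  6 left: {1,4,5,7,8,9}→6  {2,3,6,7,8,9}→36  {3,5,6,7,8,9}→90  {4,5,6,7,8,9}→36
  7 left: {0,1,4,5,7,8,9}→6  {1,4,5,6,7,8,9}→42  {2,3,5,6,7,8,9}→126  {3,4,5,6,7,8,9}→126
  8 left: {0,1,4,5,6,7,8,9}→48  {1,3,4,5,6,7,8,9}→168  {2,3,4,5,6,7,8,9}→252
  placing 0:s first → 420 extensions
  placing 2:p first → 216 extensions
total linear extensions = 636

636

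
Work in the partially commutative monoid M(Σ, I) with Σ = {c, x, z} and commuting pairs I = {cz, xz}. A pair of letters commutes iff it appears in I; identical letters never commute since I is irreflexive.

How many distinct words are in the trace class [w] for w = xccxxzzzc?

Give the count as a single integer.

#0=x has no predecessor
#1=c depends on [0:x]
#2=c depends on [1:c]
#3=x depends on [2:c]
#4=x depends on [3:x]
#5=z has no predecessor
#6=z depends on [5:z]
#7=z depends on [6:z]
#8=c depends on [4:x]
sources: [0:x, 5:z]
N(rest) = Σ N(rest − s) over sources s of rest; N(one piece) = 1:
  size 1 → [7]=1  [8]=1
  size 2 → [4,8]=1  [6,7]=1  [7,8]=2
  size 3 → [3,4,8]=1  [4,7,8]=3  [5,6,7]=1  [6,7,8]=3
  size 4 → [2,3,4,8]=1  [3,4,7,8]=4  [4,6,7,8]=6  [5,6,7,8]=4
  size 5 → [1,2,3,4,8]=1  [2,3,4,7,8]=5  [3,4,6,7,8]=10  [4,5,6,7,8]=10
  size 6 → [0,1,2,3,4,8]=1  [1,2,3,4,7,8]=6  [2,3,4,6,7,8]=15  [3,4,5,6,7,8]=20
  size 7 → [0,1,2,3,4,7,8]=7  [1,2,3,4,6,7,8]=21  [2,3,4,5,6,7,8]=35
  first=0(x) contributes 56
  first=5(z) contributes 28
|[w]| = 84

84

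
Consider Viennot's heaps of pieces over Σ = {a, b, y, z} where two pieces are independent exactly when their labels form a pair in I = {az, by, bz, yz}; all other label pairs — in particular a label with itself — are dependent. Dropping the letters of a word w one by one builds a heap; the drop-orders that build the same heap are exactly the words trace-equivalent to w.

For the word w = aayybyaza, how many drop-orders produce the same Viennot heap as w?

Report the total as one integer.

36

drop 0:a onto floor
drop 1:a onto {0:a}
drop 2:y onto {1:a}
drop 3:y onto {2:y}
drop 4:b onto {1:a}
drop 5:y onto {3:y}
drop 6:a onto {4:b, 5:y}
drop 7:z onto floor
drop 8:a onto {6:a}
ground layer = {0:a, 7:z}
drop-orders for the pieces not yet dropped (sum over which currently-grounded one goes next):
  1 to go: {7} 1  {8} 1
  2 to go: {6,8} 1  {7,8} 2
  3 to go: {4,6,8} 1  {5,6,8} 1  {6,7,8} 3
  4 to go: {3,5,6,8} 1  {4,5,6,8} 2  {4,6,7,8} 4  {5,6,7,8} 4
  5 to go: {2,3,5,6,8} 1  {3,4,5,6,8} 3  {3,5,6,7,8} 5  {4,5,6,7,8} 10
  6 to go: {2,3,4,5,6,8} 4  {2,3,5,6,7,8} 6  {3,4,5,6,7,8} 18
  7 to go: {1,2,3,4,5,6,8} 4  {2,3,4,5,6,7,8} 28
  if 0:a drops first: 32 orders
  if 7:z drops first: 4 orders
heap linearizations: 36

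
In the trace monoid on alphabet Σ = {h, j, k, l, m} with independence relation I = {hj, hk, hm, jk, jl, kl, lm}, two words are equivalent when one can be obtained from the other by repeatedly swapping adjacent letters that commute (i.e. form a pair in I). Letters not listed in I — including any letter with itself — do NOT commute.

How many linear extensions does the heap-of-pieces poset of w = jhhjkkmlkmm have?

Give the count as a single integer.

990

drop 0:j onto floor
drop 1:h onto floor
drop 2:h onto {1:h}
drop 3:j onto {0:j}
drop 4:k onto floor
drop 5:k onto {4:k}
drop 6:m onto {3:j, 5:k}
drop 7:l onto {2:h}
drop 8:k onto {6:m}
drop 9:m onto {8:k}
drop 10:m onto {9:m}
ground layer = {0:j, 1:h, 4:k}
drop-orders for the pieces not yet dropped (sum over which currently-grounded one goes next):
  1 to go: {7} 1  {10} 1
  2 to go: {2,7} 1  {7,10} 2  {9,10} 1
  3 to go: {1,2,7} 1  {2,7,10} 3  {7,9,10} 3  {8,9,10} 1
  4 to go: {1,2,7,10} 4  {2,7,9,10} 6  {6,8,9,10} 1  {7,8,9,10} 4
  5 to go: {1,2,7,9,10} 10  {2,7,8,9,10} 10  {3,6,8,9,10} 1  {5,6,8,9,10} 1  {6,7,8,9,10} 5
  6 to go: {0,3,6,8,9,10} 1  {1,2,7,8,9,10} 20  {2,6,7,8,9,10} 15  {3,5,6,8,9,10} 2  {3,6,7,8,9,10} 6  {4,5,6,8,9,10} 1  {5,6,7,8,9,10} 6
  7 to go: {0,3,5,6,8,9,10} 3  {0,3,6,7,8,9,10} 7  {1,2,6,7,8,9,10} 35  {2,3,6,7,8,9,10} 21  {2,5,6,7,8,9,10} 21  {3,4,5,6,8,9,10} 3  {3,5,6,7,8,9,10} 14  {4,5,6,7,8,9,10} 7
  8 to go: {0,2,3,6,7,8,9,10} 28  {0,3,4,5,6,8,9,10} 6  {0,3,5,6,7,8,9,10} 24  {1,2,3,6,7,8,9,10} 56  {1,2,5,6,7,8,9,10} 56  {2,3,5,6,7,8,9,10} 56  {2,4,5,6,7,8,9,10} 28  {3,4,5,6,7,8,9,10} 24
  9 to go: {0,1,2,3,6,7,8,9,10} 84  {0,2,3,5,6,7,8,9,10} 108  {0,3,4,5,6,7,8,9,10} 54  {1,2,3,5,6,7,8,9,10} 168  {1,2,4,5,6,7,8,9,10} 84  {2,3,4,5,6,7,8,9,10} 108
  if 0:j drops first: 360 orders
  if 1:h drops first: 270 orders
  if 4:k drops first: 360 orders
heap linearizations: 990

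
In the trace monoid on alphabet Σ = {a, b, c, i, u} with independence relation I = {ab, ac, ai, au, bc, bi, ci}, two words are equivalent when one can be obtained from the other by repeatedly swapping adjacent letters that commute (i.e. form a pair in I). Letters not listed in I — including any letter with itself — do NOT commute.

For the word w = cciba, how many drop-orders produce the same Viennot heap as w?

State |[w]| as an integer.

0(c) covers ∅
1(c) covers 0:c
2(i) covers ∅
3(b) covers ∅
4(a) covers ∅
floor of heap: 0:c, 2:i, 3:b, 4:a
completions by unplaced set U, small U first (add the entries for U minus each lowest piece of U):
  |U|=1: {1}:1  {2}:1  {3}:1  {4}:1
  |U|=2: {0,1}:1  {1,2}:2  {1,3}:2  {1,4}:2  {2,3}:2  {2,4}:2  {3,4}:2
  |U|=3: {0,1,2}:3  {0,1,3}:3  {0,1,4}:3  {1,2,3}:6  {1,2,4}:6  {1,3,4}:6  {2,3,4}:6
  start at 0(c): 24
  start at 2(i): 12
  start at 3(b): 12
  start at 4(a): 12
sum over floor = 60

60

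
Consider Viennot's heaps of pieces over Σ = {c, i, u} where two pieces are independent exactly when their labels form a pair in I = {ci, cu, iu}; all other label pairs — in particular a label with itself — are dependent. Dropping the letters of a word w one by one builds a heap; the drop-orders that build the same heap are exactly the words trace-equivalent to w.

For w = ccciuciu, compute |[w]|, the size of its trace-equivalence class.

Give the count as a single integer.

420

#0=c has no predecessor
#1=c depends on [0:c]
#2=c depends on [1:c]
#3=i has no predecessor
#4=u has no predecessor
#5=c depends on [2:c]
#6=i depends on [3:i]
#7=u depends on [4:u]
sources: [0:c, 3:i, 4:u]
N(rest) = Σ N(rest − s) over sources s of rest; N(one piece) = 1:
  size 1 → [5]=1  [6]=1  [7]=1
  size 2 → [2,5]=1  [3,6]=1  [4,7]=1  [5,6]=2  [5,7]=2  [6,7]=2
  size 3 → [1,2,5]=1  [2,5,6]=3  [2,5,7]=3  [3,5,6]=3  [3,6,7]=3  [4,5,7]=3  [4,6,7]=3  [5,6,7]=6
  size 4 → [0,1,2,5]=1  [1,2,5,6]=4  [1,2,5,7]=4  [2,3,5,6]=6  [2,4,5,7]=6  [2,5,6,7]=12  [3,4,6,7]=6  [3,5,6,7]=12  [4,5,6,7]=12
  size 5 → [0,1,2,5,6]=5  [0,1,2,5,7]=5  [1,2,3,5,6]=10  [1,2,4,5,7]=10  [1,2,5,6,7]=20  [2,3,5,6,7]=30  [2,4,5,6,7]=30  [3,4,5,6,7]=30
  size 6 → [0,1,2,3,5,6]=15  [0,1,2,4,5,7]=15  [0,1,2,5,6,7]=30  [1,2,3,5,6,7]=60  [1,2,4,5,6,7]=60  [2,3,4,5,6,7]=90
  first=0(c) contributes 210
  first=3(i) contributes 105
  first=4(u) contributes 105
|[w]| = 420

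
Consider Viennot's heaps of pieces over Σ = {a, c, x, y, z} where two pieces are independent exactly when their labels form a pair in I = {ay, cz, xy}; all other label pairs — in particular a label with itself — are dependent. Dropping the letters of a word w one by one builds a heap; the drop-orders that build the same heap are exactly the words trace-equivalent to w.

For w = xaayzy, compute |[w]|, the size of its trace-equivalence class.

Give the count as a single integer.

4

drop 0:x onto floor
drop 1:a onto {0:x}
drop 2:a onto {1:a}
drop 3:y onto floor
drop 4:z onto {2:a, 3:y}
drop 5:y onto {4:z}
ground layer = {0:x, 3:y}
drop-orders for the pieces not yet dropped (sum over which currently-grounded one goes next):
  1 to go: {5} 1
  2 to go: {4,5} 1
  3 to go: {2,4,5} 1  {3,4,5} 1
  4 to go: {1,2,4,5} 1  {2,3,4,5} 2
  if 0:x drops first: 3 orders
  if 3:y drops first: 1 orders
heap linearizations: 4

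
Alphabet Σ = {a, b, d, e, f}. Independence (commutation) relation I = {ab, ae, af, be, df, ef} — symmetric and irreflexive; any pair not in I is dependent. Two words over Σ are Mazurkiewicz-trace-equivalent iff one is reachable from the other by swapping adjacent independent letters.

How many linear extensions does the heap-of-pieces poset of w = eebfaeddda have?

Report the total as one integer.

140

drop 0:e onto floor
drop 1:e onto {0:e}
drop 2:b onto floor
drop 3:f onto {2:b}
drop 4:a onto floor
drop 5:e onto {1:e}
drop 6:d onto {2:b, 4:a, 5:e}
drop 7:d onto {6:d}
drop 8:d onto {7:d}
drop 9:a onto {8:d}
ground layer = {0:e, 2:b, 4:a}
drop-orders for the pieces not yet dropped (sum over which currently-grounded one goes next):
  1 to go: {3} 1  {9} 1
  2 to go: {3,9} 2  {8,9} 1
  3 to go: {3,8,9} 3  {7,8,9} 1
  4 to go: {3,7,8,9} 4  {6,7,8,9} 1
  5 to go: {3,6,7,8,9} 5  {4,6,7,8,9} 1  {5,6,7,8,9} 1
  6 to go: {1,5,6,7,8,9} 1  {2,3,6,7,8,9} 5  {3,4,6,7,8,9} 6  {3,5,6,7,8,9} 6  {4,5,6,7,8,9} 2
  7 to go: {0,1,5,6,7,8,9} 1  {1,3,5,6,7,8,9} 7  {1,4,5,6,7,8,9} 3  {2,3,4,6,7,8,9} 11  {2,3,5,6,7,8,9} 11  {3,4,5,6,7,8,9} 14
  8 to go: {0,1,3,5,6,7,8,9} 8  {0,1,4,5,6,7,8,9} 4  {1,2,3,5,6,7,8,9} 18  {1,3,4,5,6,7,8,9} 24  {2,3,4,5,6,7,8,9} 36
  if 0:e drops first: 78 orders
  if 2:b drops first: 36 orders
  if 4:a drops first: 26 orders
heap linearizations: 140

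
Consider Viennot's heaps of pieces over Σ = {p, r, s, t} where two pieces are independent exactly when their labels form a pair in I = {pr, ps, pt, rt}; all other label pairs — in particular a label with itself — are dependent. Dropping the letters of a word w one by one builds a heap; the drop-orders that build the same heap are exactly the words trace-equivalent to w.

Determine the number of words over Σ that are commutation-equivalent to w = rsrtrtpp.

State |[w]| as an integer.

168

#0=r has no predecessor
#1=s depends on [0:r]
#2=r depends on [1:s]
#3=t depends on [1:s]
#4=r depends on [2:r]
#5=t depends on [3:t]
#6=p has no predecessor
#7=p depends on [6:p]
sources: [0:r, 6:p]
N(rest) = Σ N(rest − s) over sources s of rest; N(one piece) = 1:
  size 1 → [4]=1  [5]=1  [7]=1
  size 2 → [2,4]=1  [3,5]=1  [4,5]=2  [4,7]=2  [5,7]=2  [6,7]=1
  size 3 → [2,4,5]=3  [2,4,7]=3  [3,4,5]=3  [3,5,7]=3  [4,5,7]=6  [4,6,7]=3  [5,6,7]=3
  size 4 → [2,3,4,5]=6  [2,4,5,7]=12  [2,4,6,7]=6  [3,4,5,7]=12  [3,5,6,7]=6  [4,5,6,7]=12
  size 5 → [1,2,3,4,5]=6  [2,3,4,5,7]=30  [2,4,5,6,7]=30  [3,4,5,6,7]=30
  size 6 → [0,1,2,3,4,5]=6  [1,2,3,4,5,7]=36  [2,3,4,5,6,7]=90
  first=0(r) contributes 126
  first=6(p) contributes 42
|[w]| = 168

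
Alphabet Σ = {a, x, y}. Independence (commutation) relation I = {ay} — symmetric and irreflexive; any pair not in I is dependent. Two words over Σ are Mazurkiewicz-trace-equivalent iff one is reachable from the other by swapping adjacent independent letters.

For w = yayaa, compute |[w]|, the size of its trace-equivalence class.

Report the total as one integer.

10

#0=y has no predecessor
#1=a has no predecessor
#2=y depends on [0:y]
#3=a depends on [1:a]
#4=a depends on [3:a]
sources: [0:y, 1:a]
N(rest) = Σ N(rest − s) over sources s of rest; N(one piece) = 1:
  size 1 → [2]=1  [4]=1
  size 2 → [0,2]=1  [2,4]=2  [3,4]=1
  size 3 → [0,2,4]=3  [1,3,4]=1  [2,3,4]=3
  first=0(y) contributes 4
  first=1(a) contributes 6
|[w]| = 10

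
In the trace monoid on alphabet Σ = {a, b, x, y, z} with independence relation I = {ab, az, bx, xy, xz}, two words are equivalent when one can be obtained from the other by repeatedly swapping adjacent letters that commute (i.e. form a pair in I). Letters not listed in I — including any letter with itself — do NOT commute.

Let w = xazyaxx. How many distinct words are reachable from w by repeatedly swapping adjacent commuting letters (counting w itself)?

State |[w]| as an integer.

drop 0:x onto floor
drop 1:a onto {0:x}
drop 2:z onto floor
drop 3:y onto {1:a, 2:z}
drop 4:a onto {3:y}
drop 5:x onto {4:a}
drop 6:x onto {5:x}
ground layer = {0:x, 2:z}
drop-orders for the pieces not yet dropped (sum over which currently-grounded one goes next):
  1 to go: {6} 1
  2 to go: {5,6} 1
  3 to go: {4,5,6} 1
  4 to go: {3,4,5,6} 1
  5 to go: {1,3,4,5,6} 1  {2,3,4,5,6} 1
  if 0:x drops first: 2 orders
  if 2:z drops first: 1 orders
heap linearizations: 3

3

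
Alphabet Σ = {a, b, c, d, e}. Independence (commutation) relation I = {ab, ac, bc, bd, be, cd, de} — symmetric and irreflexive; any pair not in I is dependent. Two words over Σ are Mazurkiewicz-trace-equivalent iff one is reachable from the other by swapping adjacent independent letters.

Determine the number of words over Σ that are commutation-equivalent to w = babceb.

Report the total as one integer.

40

piece 0:b — minimal
piece 1:a — minimal
piece 2:b rests on {0:b}
piece 3:c — minimal
piece 4:e rests on {1:a, 3:c}
piece 5:b rests on {2:b}
minimal pieces: {0:b, 1:a, 3:c}
ways to finish when only these pieces remain (= sum over removing one remaining piece with nothing left below it):
  1 left: {4}→1  {5}→1
  2 left: {1,4}→1  {2,5}→1  {3,4}→1  {4,5}→2
  3 left: {0,2,5}→1  {1,3,4}→2  {1,4,5}→3  {2,4,5}→3  {3,4,5}→3
  4 left: {0,2,4,5}→4  {1,2,4,5}→6  {1,3,4,5}→8  {2,3,4,5}→6
  placing 0:b first → 20 extensions
  placing 1:a first → 10 extensions
  placing 3:c first → 10 extensions
total linear extensions = 40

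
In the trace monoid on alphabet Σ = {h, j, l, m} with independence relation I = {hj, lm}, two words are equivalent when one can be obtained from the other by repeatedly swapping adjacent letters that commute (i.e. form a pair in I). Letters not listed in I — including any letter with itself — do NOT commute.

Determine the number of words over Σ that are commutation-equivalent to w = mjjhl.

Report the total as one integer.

3

#0=m has no predecessor
#1=j depends on [0:m]
#2=j depends on [1:j]
#3=h depends on [0:m]
#4=l depends on [2:j, 3:h]
sources: [0:m]
N(rest) = Σ N(rest − s) over sources s of rest; N(one piece) = 1:
  size 1 → [4]=1
  size 2 → [2,4]=1  [3,4]=1
  size 3 → [1,2,4]=1  [2,3,4]=2
  first=0(m) contributes 3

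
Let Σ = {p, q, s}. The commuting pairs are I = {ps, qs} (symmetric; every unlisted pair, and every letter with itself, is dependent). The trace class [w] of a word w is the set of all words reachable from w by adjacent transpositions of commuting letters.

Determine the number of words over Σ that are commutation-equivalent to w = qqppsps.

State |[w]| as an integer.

drop 0:q onto floor
drop 1:q onto {0:q}
drop 2:p onto {1:q}
drop 3:p onto {2:p}
drop 4:s onto floor
drop 5:p onto {3:p}
drop 6:s onto {4:s}
ground layer = {0:q, 4:s}
drop-orders for the pieces not yet dropped (sum over which currently-grounded one goes next):
  1 to go: {5} 1  {6} 1
  2 to go: {3,5} 1  {4,6} 1  {5,6} 2
  3 to go: {2,3,5} 1  {3,5,6} 3  {4,5,6} 3
  4 to go: {1,2,3,5} 1  {2,3,5,6} 4  {3,4,5,6} 6
  5 to go: {0,1,2,3,5} 1  {1,2,3,5,6} 5  {2,3,4,5,6} 10
  if 0:q drops first: 15 orders
  if 4:s drops first: 6 orders
heap linearizations: 21

21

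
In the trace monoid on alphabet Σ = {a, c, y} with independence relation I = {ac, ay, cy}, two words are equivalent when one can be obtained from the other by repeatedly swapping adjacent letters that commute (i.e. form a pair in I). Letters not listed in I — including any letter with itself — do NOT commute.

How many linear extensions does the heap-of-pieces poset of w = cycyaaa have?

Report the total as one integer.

drop 0:c onto floor
drop 1:y onto floor
drop 2:c onto {0:c}
drop 3:y onto {1:y}
drop 4:a onto floor
drop 5:a onto {4:a}
drop 6:a onto {5:a}
ground layer = {0:c, 1:y, 4:a}
drop-orders for the pieces not yet dropped (sum over which currently-grounded one goes next):
  1 to go: {2} 1  {3} 1  {6} 1
  2 to go: {0,2} 1  {1,3} 1  {2,3} 2  {2,6} 2  {3,6} 2  {5,6} 1
  3 to go: {0,2,3} 3  {0,2,6} 3  {1,2,3} 3  {1,3,6} 3  {2,3,6} 6  {2,5,6} 3  {3,5,6} 3  {4,5,6} 1
  4 to go: {0,1,2,3} 6  {0,2,3,6} 12  {0,2,5,6} 6  {1,2,3,6} 12  {1,3,5,6} 6  {2,3,5,6} 12  {2,4,5,6} 4  {3,4,5,6} 4
  5 to go: {0,1,2,3,6} 30  {0,2,3,5,6} 30  {0,2,4,5,6} 10  {1,2,3,5,6} 30  {1,3,4,5,6} 10  {2,3,4,5,6} 20
  if 0:c drops first: 60 orders
  if 1:y drops first: 60 orders
  if 4:a drops first: 90 orders
heap linearizations: 210

210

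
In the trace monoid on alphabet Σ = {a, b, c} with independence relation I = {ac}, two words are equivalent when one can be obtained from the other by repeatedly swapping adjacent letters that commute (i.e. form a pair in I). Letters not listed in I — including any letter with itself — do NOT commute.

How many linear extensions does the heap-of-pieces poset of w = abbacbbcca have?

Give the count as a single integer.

6

piece 0:a — minimal
piece 1:b rests on {0:a}
piece 2:b rests on {1:b}
piece 3:a rests on {2:b}
piece 4:c rests on {2:b}
piece 5:b rests on {3:a, 4:c}
piece 6:b rests on {5:b}
piece 7:c rests on {6:b}
piece 8:c rests on {7:c}
piece 9:a rests on {6:b}
minimal pieces: {0:a}
ways to finish when only these pieces remain (= sum over removing one remaining piece with nothing left below it):
  1 left: {8}→1  {9}→1
  2 left: {7,8}→1  {8,9}→2
  3 left: {7,8,9}→3
  4 left: {6,7,8,9}→3
  5 left: {5,6,7,8,9}→3
  6 left: {3,5,6,7,8,9}→3  {4,5,6,7,8,9}→3
  7 left: {3,4,5,6,7,8,9}→6
  8 left: {2,3,4,5,6,7,8,9}→6
  placing 0:a first → 6 extensions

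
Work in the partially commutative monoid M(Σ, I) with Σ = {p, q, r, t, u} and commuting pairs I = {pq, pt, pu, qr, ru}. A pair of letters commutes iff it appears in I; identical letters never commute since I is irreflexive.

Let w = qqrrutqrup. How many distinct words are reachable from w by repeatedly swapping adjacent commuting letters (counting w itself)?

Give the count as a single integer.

piece 0:q — minimal
piece 1:q rests on {0:q}
piece 2:r — minimal
piece 3:r rests on {2:r}
piece 4:u rests on {1:q}
piece 5:t rests on {3:r, 4:u}
piece 6:q rests on {5:t}
piece 7:r rests on {5:t}
piece 8:u rests on {6:q}
piece 9:p rests on {7:r}
minimal pieces: {0:q, 2:r}
ways to finish when only these pieces remain (= sum over removing one remaining piece with nothing left below it):
  1 left: {8}→1  {9}→1
  2 left: {6,8}→1  {7,9}→1  {8,9}→2
  3 left: {6,8,9}→3  {7,8,9}→3
  4 left: {6,7,8,9}→6
  5 left: {5,6,7,8,9}→6
  6 left: {3,5,6,7,8,9}→6  {4,5,6,7,8,9}→6
  7 left: {1,4,5,6,7,8,9}→6  {2,3,5,6,7,8,9}→6  {3,4,5,6,7,8,9}→12
  8 left: {0,1,4,5,6,7,8,9}→6  {1,3,4,5,6,7,8,9}→18  {2,3,4,5,6,7,8,9}→18
  placing 0:q first → 36 extensions
  placing 2:r first → 24 extensions
total linear extensions = 60

60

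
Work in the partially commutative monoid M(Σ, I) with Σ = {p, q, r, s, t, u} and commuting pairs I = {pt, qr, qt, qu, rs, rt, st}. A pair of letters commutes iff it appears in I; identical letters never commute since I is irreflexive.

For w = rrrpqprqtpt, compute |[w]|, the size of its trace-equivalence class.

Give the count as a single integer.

drop 0:r onto floor
drop 1:r onto {0:r}
drop 2:r onto {1:r}
drop 3:p onto {2:r}
drop 4:q onto {3:p}
drop 5:p onto {4:q}
drop 6:r onto {5:p}
drop 7:q onto {5:p}
drop 8:t onto floor
drop 9:p onto {6:r, 7:q}
drop 10:t onto {8:t}
ground layer = {0:r, 8:t}
drop-orders for the pieces not yet dropped (sum over which currently-grounded one goes next):
  1 to go: {9} 1  {10} 1
  2 to go: {6,9} 1  {7,9} 1  {8,10} 1  {9,10} 2
  3 to go: {6,7,9} 2  {6,9,10} 3  {7,9,10} 3  {8,9,10} 3
  4 to go: {5,6,7,9} 2  {6,7,9,10} 8  {6,8,9,10} 6  {7,8,9,10} 6
  5 to go: {4,5,6,7,9} 2  {5,6,7,9,10} 10  {6,7,8,9,10} 20
  6 to go: {3,4,5,6,7,9} 2  {4,5,6,7,9,10} 12  {5,6,7,8,9,10} 30
  7 to go: {2,3,4,5,6,7,9} 2  {3,4,5,6,7,9,10} 14  {4,5,6,7,8,9,10} 42
  8 to go: {1,2,3,4,5,6,7,9} 2  {2,3,4,5,6,7,9,10} 16  {3,4,5,6,7,8,9,10} 56
  9 to go: {0,1,2,3,4,5,6,7,9} 2  {1,2,3,4,5,6,7,9,10} 18  {2,3,4,5,6,7,8,9,10} 72
  if 0:r drops first: 90 orders
  if 8:t drops first: 20 orders
heap linearizations: 110

110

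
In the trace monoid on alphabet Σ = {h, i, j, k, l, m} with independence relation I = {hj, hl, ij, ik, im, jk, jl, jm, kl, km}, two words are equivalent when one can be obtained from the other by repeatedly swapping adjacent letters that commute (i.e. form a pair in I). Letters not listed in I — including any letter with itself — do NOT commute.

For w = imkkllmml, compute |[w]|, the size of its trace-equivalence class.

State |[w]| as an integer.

72

piece 0:i — minimal
piece 1:m — minimal
piece 2:k — minimal
piece 3:k rests on {2:k}
piece 4:l rests on {0:i, 1:m}
piece 5:l rests on {4:l}
piece 6:m rests on {5:l}
piece 7:m rests on {6:m}
piece 8:l rests on {7:m}
minimal pieces: {0:i, 1:m, 2:k}
ways to finish when only these pieces remain (= sum over removing one remaining piece with nothing left below it):
  1 left: {3}→1  {8}→1
  2 left: {2,3}→1  {3,8}→2  {7,8}→1
  3 left: {2,3,8}→3  {3,7,8}→3  {6,7,8}→1
  4 left: {2,3,7,8}→6  {3,6,7,8}→4  {5,6,7,8}→1
  5 left: {2,3,6,7,8}→10  {3,5,6,7,8}→5  {4,5,6,7,8}→1
  6 left: {0,4,5,6,7,8}→1  {1,4,5,6,7,8}→1  {2,3,5,6,7,8}→15  {3,4,5,6,7,8}→6
  7 left: {0,1,4,5,6,7,8}→2  {0,3,4,5,6,7,8}→7  {1,3,4,5,6,7,8}→7  {2,3,4,5,6,7,8}→21
  placing 0:i first → 28 extensions
  placing 1:m first → 28 extensions
  placing 2:k first → 16 extensions
total linear extensions = 72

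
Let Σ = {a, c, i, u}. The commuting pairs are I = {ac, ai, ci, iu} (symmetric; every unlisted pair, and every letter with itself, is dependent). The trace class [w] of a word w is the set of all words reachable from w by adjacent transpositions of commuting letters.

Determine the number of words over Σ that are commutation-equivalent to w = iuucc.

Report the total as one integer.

0(i) covers ∅
1(u) covers ∅
2(u) covers 1:u
3(c) covers 2:u
4(c) covers 3:c
floor of heap: 0:i, 1:u
completions by unplaced set U, small U first (add the entries for U minus each lowest piece of U):
  |U|=1: {0}:1  {4}:1
  |U|=2: {0,4}:2  {3,4}:1
  |U|=3: {0,3,4}:3  {2,3,4}:1
  start at 0(i): 1
  start at 1(u): 4
sum over floor = 5

5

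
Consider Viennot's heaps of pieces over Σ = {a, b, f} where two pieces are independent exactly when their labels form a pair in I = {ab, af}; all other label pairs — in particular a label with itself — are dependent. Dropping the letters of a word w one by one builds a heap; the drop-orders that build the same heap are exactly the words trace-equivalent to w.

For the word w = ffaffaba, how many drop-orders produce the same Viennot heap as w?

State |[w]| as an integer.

56

piece 0:f — minimal
piece 1:f rests on {0:f}
piece 2:a — minimal
piece 3:f rests on {1:f}
piece 4:f rests on {3:f}
piece 5:a rests on {2:a}
piece 6:b rests on {4:f}
piece 7:a rests on {5:a}
minimal pieces: {0:f, 2:a}
ways to finish when only these pieces remain (= sum over removing one remaining piece with nothing left below it):
  1 left: {6}→1  {7}→1
  2 left: {4,6}→1  {5,7}→1  {6,7}→2
  3 left: {2,5,7}→1  {3,4,6}→1  {4,6,7}→3  {5,6,7}→3
  4 left: {1,3,4,6}→1  {2,5,6,7}→4  {3,4,6,7}→4  {4,5,6,7}→6
  5 left: {0,1,3,4,6}→1  {1,3,4,6,7}→5  {2,4,5,6,7}→10  {3,4,5,6,7}→10
  6 left: {0,1,3,4,6,7}→6  {1,3,4,5,6,7}→15  {2,3,4,5,6,7}→20
  placing 0:f first → 35 extensions
  placing 2:a first → 21 extensions
total linear extensions = 56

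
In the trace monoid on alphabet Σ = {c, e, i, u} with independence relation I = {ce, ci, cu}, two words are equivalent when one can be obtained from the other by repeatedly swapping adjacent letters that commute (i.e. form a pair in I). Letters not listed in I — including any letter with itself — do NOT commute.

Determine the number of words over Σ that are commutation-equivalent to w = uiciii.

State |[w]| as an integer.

0(u) covers ∅
1(i) covers 0:u
2(c) covers ∅
3(i) covers 1:i
4(i) covers 3:i
5(i) covers 4:i
floor of heap: 0:u, 2:c
completions by unplaced set U, small U first (add the entries for U minus each lowest piece of U):
  |U|=1: {2}:1  {5}:1
  |U|=2: {2,5}:2  {4,5}:1
  |U|=3: {2,4,5}:3  {3,4,5}:1
  |U|=4: {1,3,4,5}:1  {2,3,4,5}:4
  start at 0(u): 5
  start at 2(c): 1
sum over floor = 6

6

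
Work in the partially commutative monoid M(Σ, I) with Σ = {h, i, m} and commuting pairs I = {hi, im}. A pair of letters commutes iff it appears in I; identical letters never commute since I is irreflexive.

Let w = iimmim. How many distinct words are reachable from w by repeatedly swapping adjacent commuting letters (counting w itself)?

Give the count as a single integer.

0(i) covers ∅
1(i) covers 0:i
2(m) covers ∅
3(m) covers 2:m
4(i) covers 1:i
5(m) covers 3:m
floor of heap: 0:i, 2:m
completions by unplaced set U, small U first (add the entries for U minus each lowest piece of U):
  |U|=1: {4}:1  {5}:1
  |U|=2: {1,4}:1  {3,5}:1  {4,5}:2
  |U|=3: {0,1,4}:1  {1,4,5}:3  {2,3,5}:1  {3,4,5}:3
  |U|=4: {0,1,4,5}:4  {1,3,4,5}:6  {2,3,4,5}:4
  start at 0(i): 10
  start at 2(m): 10
sum over floor = 20

20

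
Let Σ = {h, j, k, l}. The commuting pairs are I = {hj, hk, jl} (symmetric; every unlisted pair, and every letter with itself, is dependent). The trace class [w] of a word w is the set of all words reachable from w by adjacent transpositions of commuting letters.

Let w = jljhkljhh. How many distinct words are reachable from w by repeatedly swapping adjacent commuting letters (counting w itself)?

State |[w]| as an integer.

39

#0=j has no predecessor
#1=l has no predecessor
#2=j depends on [0:j]
#3=h depends on [1:l]
#4=k depends on [1:l, 2:j]
#5=l depends on [3:h, 4:k]
#6=j depends on [4:k]
#7=h depends on [5:l]
#8=h depends on [7:h]
sources: [0:j, 1:l]
N(rest) = Σ N(rest − s) over sources s of rest; N(one piece) = 1:
  size 1 → [6]=1  [8]=1
  size 2 → [6,8]=2  [7,8]=1
  size 3 → [5,7,8]=1  [6,7,8]=3
  size 4 → [3,5,7,8]=1  [5,6,7,8]=4
  size 5 → [3,5,6,7,8]=5  [4,5,6,7,8]=4
  size 6 → [2,4,5,6,7,8]=4  [3,4,5,6,7,8]=9
  size 7 → [0,2,4,5,6,7,8]=4  [1,3,4,5,6,7,8]=9  [2,3,4,5,6,7,8]=13
  first=0(j) contributes 22
  first=1(l) contributes 17
|[w]| = 39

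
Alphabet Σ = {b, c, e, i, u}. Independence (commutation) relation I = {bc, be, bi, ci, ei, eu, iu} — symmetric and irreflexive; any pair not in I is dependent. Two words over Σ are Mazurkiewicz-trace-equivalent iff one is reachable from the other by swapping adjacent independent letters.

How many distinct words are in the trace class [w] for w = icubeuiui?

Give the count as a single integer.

drop 0:i onto floor
drop 1:c onto floor
drop 2:u onto {1:c}
drop 3:b onto {2:u}
drop 4:e onto {1:c}
drop 5:u onto {3:b}
drop 6:i onto {0:i}
drop 7:u onto {5:u}
drop 8:i onto {6:i}
ground layer = {0:i, 1:c}
drop-orders for the pieces not yet dropped (sum over which currently-grounded one goes next):
  1 to go: {4} 1  {7} 1  {8} 1
  2 to go: {4,7} 2  {4,8} 2  {5,7} 1  {6,8} 1  {7,8} 2
  3 to go: {0,6,8} 1  {3,5,7} 1  {4,5,7} 3  {4,6,8} 3  {4,7,8} 6  {5,7,8} 3  {6,7,8} 3
  4 to go: {0,4,6,8} 4  {0,6,7,8} 4  {2,3,5,7} 1  {3,4,5,7} 4  {3,5,7,8} 4  {4,5,7,8} 12  {4,6,7,8} 12  {5,6,7,8} 6
  5 to go: {0,4,6,7,8} 20  {0,5,6,7,8} 10  {2,3,4,5,7} 5  {2,3,5,7,8} 5  {3,4,5,7,8} 20  {3,5,6,7,8} 10  {4,5,6,7,8} 30
  6 to go: {0,3,5,6,7,8} 20  {0,4,5,6,7,8} 60  {1,2,3,4,5,7} 5  {2,3,4,5,7,8} 30  {2,3,5,6,7,8} 15  {3,4,5,6,7,8} 60
  7 to go: {0,2,3,5,6,7,8} 35  {0,3,4,5,6,7,8} 140  {1,2,3,4,5,7,8} 35  {2,3,4,5,6,7,8} 105
  if 0:i drops first: 140 orders
  if 1:c drops first: 280 orders
heap linearizations: 420

420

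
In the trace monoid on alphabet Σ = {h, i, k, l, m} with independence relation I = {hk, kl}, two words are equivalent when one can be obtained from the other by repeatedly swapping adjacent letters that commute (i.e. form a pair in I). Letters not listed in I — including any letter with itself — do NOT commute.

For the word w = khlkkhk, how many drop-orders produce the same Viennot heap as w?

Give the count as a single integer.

35

#0=k has no predecessor
#1=h has no predecessor
#2=l depends on [1:h]
#3=k depends on [0:k]
#4=k depends on [3:k]
#5=h depends on [2:l]
#6=k depends on [4:k]
sources: [0:k, 1:h]
N(rest) = Σ N(rest − s) over sources s of rest; N(one piece) = 1:
  size 1 → [5]=1  [6]=1
  size 2 → [2,5]=1  [4,6]=1  [5,6]=2
  size 3 → [1,2,5]=1  [2,5,6]=3  [3,4,6]=1  [4,5,6]=3
  size 4 → [0,3,4,6]=1  [1,2,5,6]=4  [2,4,5,6]=6  [3,4,5,6]=4
  size 5 → [0,3,4,5,6]=5  [1,2,4,5,6]=10  [2,3,4,5,6]=10
  first=0(k) contributes 20
  first=1(h) contributes 15
|[w]| = 35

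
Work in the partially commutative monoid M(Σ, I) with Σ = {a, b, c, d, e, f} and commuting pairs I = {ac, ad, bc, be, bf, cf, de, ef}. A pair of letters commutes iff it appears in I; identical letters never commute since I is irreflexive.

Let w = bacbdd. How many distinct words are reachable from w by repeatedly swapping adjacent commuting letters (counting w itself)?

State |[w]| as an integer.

4

drop 0:b onto floor
drop 1:a onto {0:b}
drop 2:c onto floor
drop 3:b onto {1:a}
drop 4:d onto {2:c, 3:b}
drop 5:d onto {4:d}
ground layer = {0:b, 2:c}
drop-orders for the pieces not yet dropped (sum over which currently-grounded one goes next):
  1 to go: {5} 1
  2 to go: {4,5} 1
  3 to go: {2,4,5} 1  {3,4,5} 1
  4 to go: {1,3,4,5} 1  {2,3,4,5} 2
  if 0:b drops first: 3 orders
  if 2:c drops first: 1 orders
heap linearizations: 4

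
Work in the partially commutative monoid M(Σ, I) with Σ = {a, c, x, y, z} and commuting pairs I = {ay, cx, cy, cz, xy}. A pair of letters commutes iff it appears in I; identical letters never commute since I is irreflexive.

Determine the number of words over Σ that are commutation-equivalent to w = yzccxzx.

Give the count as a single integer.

21

#0=y has no predecessor
#1=z depends on [0:y]
#2=c has no predecessor
#3=c depends on [2:c]
#4=x depends on [1:z]
#5=z depends on [4:x]
#6=x depends on [5:z]
sources: [0:y, 2:c]
N(rest) = Σ N(rest − s) over sources s of rest; N(one piece) = 1:
  size 1 → [3]=1  [6]=1
  size 2 → [2,3]=1  [3,6]=2  [5,6]=1
  size 3 → [2,3,6]=3  [3,5,6]=3  [4,5,6]=1
  size 4 → [1,4,5,6]=1  [2,3,5,6]=6  [3,4,5,6]=4
  size 5 → [0,1,4,5,6]=1  [1,3,4,5,6]=5  [2,3,4,5,6]=10
  first=0(y) contributes 15
  first=2(c) contributes 6
|[w]| = 21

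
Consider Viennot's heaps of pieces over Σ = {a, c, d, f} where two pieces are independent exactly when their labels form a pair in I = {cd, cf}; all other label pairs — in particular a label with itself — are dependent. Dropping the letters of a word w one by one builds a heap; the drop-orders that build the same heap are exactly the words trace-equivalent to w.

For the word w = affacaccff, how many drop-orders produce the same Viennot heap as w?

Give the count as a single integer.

6

0(a) covers ∅
1(f) covers 0:a
2(f) covers 1:f
3(a) covers 2:f
4(c) covers 3:a
5(a) covers 4:c
6(c) covers 5:a
7(c) covers 6:c
8(f) covers 5:a
9(f) covers 8:f
floor of heap: 0:a
completions by unplaced set U, small U first (add the entries for U minus each lowest piece of U):
  |U|=1: {7}:1  {9}:1
  |U|=2: {6,7}:1  {7,9}:2  {8,9}:1
  |U|=3: {6,7,9}:3  {7,8,9}:3
  |U|=4: {6,7,8,9}:6
  |U|=5: {5,6,7,8,9}:6
  |U|=6: {4,5,6,7,8,9}:6
  |U|=7: {3,4,5,6,7,8,9}:6
  |U|=8: {2,3,4,5,6,7,8,9}:6
  start at 0(a): 6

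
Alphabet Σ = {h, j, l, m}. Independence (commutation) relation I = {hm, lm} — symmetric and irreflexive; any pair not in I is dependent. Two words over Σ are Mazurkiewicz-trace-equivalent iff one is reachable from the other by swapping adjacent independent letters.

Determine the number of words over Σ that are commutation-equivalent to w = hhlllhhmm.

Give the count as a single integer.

#0=h has no predecessor
#1=h depends on [0:h]
#2=l depends on [1:h]
#3=l depends on [2:l]
#4=l depends on [3:l]
#5=h depends on [4:l]
#6=h depends on [5:h]
#7=m has no predecessor
#8=m depends on [7:m]
sources: [0:h, 7:m]
N(rest) = Σ N(rest − s) over sources s of rest; N(one piece) = 1:
  size 1 → [6]=1  [8]=1
  size 2 → [5,6]=1  [6,8]=2  [7,8]=1
  size 3 → [4,5,6]=1  [5,6,8]=3  [6,7,8]=3
  size 4 → [3,4,5,6]=1  [4,5,6,8]=4  [5,6,7,8]=6
  size 5 → [2,3,4,5,6]=1  [3,4,5,6,8]=5  [4,5,6,7,8]=10
  size 6 → [1,2,3,4,5,6]=1  [2,3,4,5,6,8]=6  [3,4,5,6,7,8]=15
  size 7 → [0,1,2,3,4,5,6]=1  [1,2,3,4,5,6,8]=7  [2,3,4,5,6,7,8]=21
  first=0(h) contributes 28
  first=7(m) contributes 8
|[w]| = 36

36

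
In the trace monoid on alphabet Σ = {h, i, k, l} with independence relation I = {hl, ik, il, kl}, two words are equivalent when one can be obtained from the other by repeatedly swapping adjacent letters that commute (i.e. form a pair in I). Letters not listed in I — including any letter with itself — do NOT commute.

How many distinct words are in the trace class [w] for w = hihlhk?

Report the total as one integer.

6

drop 0:h onto floor
drop 1:i onto {0:h}
drop 2:h onto {1:i}
drop 3:l onto floor
drop 4:h onto {2:h}
drop 5:k onto {4:h}
ground layer = {0:h, 3:l}
drop-orders for the pieces not yet dropped (sum over which currently-grounded one goes next):
  1 to go: {3} 1  {5} 1
  2 to go: {3,5} 2  {4,5} 1
  3 to go: {2,4,5} 1  {3,4,5} 3
  4 to go: {1,2,4,5} 1  {2,3,4,5} 4
  if 0:h drops first: 5 orders
  if 3:l drops first: 1 orders
heap linearizations: 6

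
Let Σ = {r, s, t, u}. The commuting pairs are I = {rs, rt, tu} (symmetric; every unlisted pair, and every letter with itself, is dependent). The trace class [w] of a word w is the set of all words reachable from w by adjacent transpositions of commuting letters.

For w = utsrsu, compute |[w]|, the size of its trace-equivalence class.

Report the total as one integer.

7

piece 0:u — minimal
piece 1:t — minimal
piece 2:s rests on {0:u, 1:t}
piece 3:r rests on {0:u}
piece 4:s rests on {2:s}
piece 5:u rests on {3:r, 4:s}
minimal pieces: {0:u, 1:t}
ways to finish when only these pieces remain (= sum over removing one remaining piece with nothing left below it):
  1 left: {5}→1
  2 left: {3,5}→1  {4,5}→1
  3 left: {2,4,5}→1  {3,4,5}→2
  4 left: {1,2,4,5}→1  {2,3,4,5}→3
  placing 0:u first → 4 extensions
  placing 1:t first → 3 extensions
total linear extensions = 7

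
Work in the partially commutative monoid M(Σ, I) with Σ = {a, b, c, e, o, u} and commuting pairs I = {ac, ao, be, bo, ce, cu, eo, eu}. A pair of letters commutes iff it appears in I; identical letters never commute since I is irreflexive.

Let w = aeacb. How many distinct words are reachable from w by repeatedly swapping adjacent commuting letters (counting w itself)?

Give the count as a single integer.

#0=a has no predecessor
#1=e depends on [0:a]
#2=a depends on [1:e]
#3=c has no predecessor
#4=b depends on [2:a, 3:c]
sources: [0:a, 3:c]
N(rest) = Σ N(rest − s) over sources s of rest; N(one piece) = 1:
  size 1 → [4]=1
  size 2 → [2,4]=1  [3,4]=1
  size 3 → [1,2,4]=1  [2,3,4]=2
  first=0(a) contributes 3
  first=3(c) contributes 1
|[w]| = 4

4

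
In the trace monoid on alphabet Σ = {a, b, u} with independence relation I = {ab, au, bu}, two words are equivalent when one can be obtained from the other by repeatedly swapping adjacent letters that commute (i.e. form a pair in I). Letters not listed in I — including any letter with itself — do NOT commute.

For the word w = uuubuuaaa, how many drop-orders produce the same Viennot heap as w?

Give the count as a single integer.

drop 0:u onto floor
drop 1:u onto {0:u}
drop 2:u onto {1:u}
drop 3:b onto floor
drop 4:u onto {2:u}
drop 5:u onto {4:u}
drop 6:a onto floor
drop 7:a onto {6:a}
drop 8:a onto {7:a}
ground layer = {0:u, 3:b, 6:a}
drop-orders for the pieces not yet dropped (sum over which currently-grounded one goes next):
  1 to go: {3} 1  {5} 1  {8} 1
  2 to go: {3,5} 2  {3,8} 2  {4,5} 1  {5,8} 2  {7,8} 1
  3 to go: {2,4,5} 1  {3,4,5} 3  {3,5,8} 6  {3,7,8} 3  {4,5,8} 3  {5,7,8} 3  {6,7,8} 1
  4 to go: {1,2,4,5} 1  {2,3,4,5} 4  {2,4,5,8} 4  {3,4,5,8} 12  {3,5,7,8} 12  {3,6,7,8} 4  {4,5,7,8} 6  {5,6,7,8} 4
  5 to go: {0,1,2,4,5} 1  {1,2,3,4,5} 5  {1,2,4,5,8} 5  {2,3,4,5,8} 20  {2,4,5,7,8} 10  {3,4,5,7,8} 30  {3,5,6,7,8} 20  {4,5,6,7,8} 10
  6 to go: {0,1,2,3,4,5} 6  {0,1,2,4,5,8} 6  {1,2,3,4,5,8} 30  {1,2,4,5,7,8} 15  {2,3,4,5,7,8} 60  {2,4,5,6,7,8} 20  {3,4,5,6,7,8} 60
  7 to go: {0,1,2,3,4,5,8} 42  {0,1,2,4,5,7,8} 21  {1,2,3,4,5,7,8} 105  {1,2,4,5,6,7,8} 35  {2,3,4,5,6,7,8} 140
  if 0:u drops first: 280 orders
  if 3:b drops first: 56 orders
  if 6:a drops first: 168 orders
heap linearizations: 504

504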